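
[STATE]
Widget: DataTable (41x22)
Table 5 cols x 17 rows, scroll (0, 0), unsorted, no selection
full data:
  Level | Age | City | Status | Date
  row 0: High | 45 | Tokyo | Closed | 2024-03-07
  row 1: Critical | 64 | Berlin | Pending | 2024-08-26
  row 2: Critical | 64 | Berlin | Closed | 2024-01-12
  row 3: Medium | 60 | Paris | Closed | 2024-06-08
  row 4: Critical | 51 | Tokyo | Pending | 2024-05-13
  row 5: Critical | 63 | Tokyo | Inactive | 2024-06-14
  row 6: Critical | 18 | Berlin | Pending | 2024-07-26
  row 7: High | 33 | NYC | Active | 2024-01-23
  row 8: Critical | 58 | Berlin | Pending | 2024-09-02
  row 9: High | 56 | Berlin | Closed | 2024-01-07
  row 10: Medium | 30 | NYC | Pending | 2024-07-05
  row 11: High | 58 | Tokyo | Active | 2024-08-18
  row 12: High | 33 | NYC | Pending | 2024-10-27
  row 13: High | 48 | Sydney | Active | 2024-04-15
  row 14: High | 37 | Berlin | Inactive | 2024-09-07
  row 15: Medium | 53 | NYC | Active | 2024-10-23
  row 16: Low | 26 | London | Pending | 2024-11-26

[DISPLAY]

Level   │Age│City  │Status  │Date        
────────┼───┼──────┼────────┼──────────  
High    │45 │Tokyo │Closed  │2024-03-07  
Critical│64 │Berlin│Pending │2024-08-26  
Critical│64 │Berlin│Closed  │2024-01-12  
Medium  │60 │Paris │Closed  │2024-06-08  
Critical│51 │Tokyo │Pending │2024-05-13  
Critical│63 │Tokyo │Inactive│2024-06-14  
Critical│18 │Berlin│Pending │2024-07-26  
High    │33 │NYC   │Active  │2024-01-23  
Critical│58 │Berlin│Pending │2024-09-02  
High    │56 │Berlin│Closed  │2024-01-07  
Medium  │30 │NYC   │Pending │2024-07-05  
High    │58 │Tokyo │Active  │2024-08-18  
High    │33 │NYC   │Pending │2024-10-27  
High    │48 │Sydney│Active  │2024-04-15  
High    │37 │Berlin│Inactive│2024-09-07  
Medium  │53 │NYC   │Active  │2024-10-23  
Low     │26 │London│Pending │2024-11-26  
                                         
                                         
                                         


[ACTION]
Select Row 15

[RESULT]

Level   │Age│City  │Status  │Date        
────────┼───┼──────┼────────┼──────────  
High    │45 │Tokyo │Closed  │2024-03-07  
Critical│64 │Berlin│Pending │2024-08-26  
Critical│64 │Berlin│Closed  │2024-01-12  
Medium  │60 │Paris │Closed  │2024-06-08  
Critical│51 │Tokyo │Pending │2024-05-13  
Critical│63 │Tokyo │Inactive│2024-06-14  
Critical│18 │Berlin│Pending │2024-07-26  
High    │33 │NYC   │Active  │2024-01-23  
Critical│58 │Berlin│Pending │2024-09-02  
High    │56 │Berlin│Closed  │2024-01-07  
Medium  │30 │NYC   │Pending │2024-07-05  
High    │58 │Tokyo │Active  │2024-08-18  
High    │33 │NYC   │Pending │2024-10-27  
High    │48 │Sydney│Active  │2024-04-15  
High    │37 │Berlin│Inactive│2024-09-07  
>edium  │53 │NYC   │Active  │2024-10-23  
Low     │26 │London│Pending │2024-11-26  
                                         
                                         
                                         


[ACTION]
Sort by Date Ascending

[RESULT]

Level   │Age│City  │Status  │Date     ▲  
────────┼───┼──────┼────────┼──────────  
High    │56 │Berlin│Closed  │2024-01-07  
Critical│64 │Berlin│Closed  │2024-01-12  
High    │33 │NYC   │Active  │2024-01-23  
High    │45 │Tokyo │Closed  │2024-03-07  
High    │48 │Sydney│Active  │2024-04-15  
Critical│51 │Tokyo │Pending │2024-05-13  
Medium  │60 │Paris │Closed  │2024-06-08  
Critical│63 │Tokyo │Inactive│2024-06-14  
Medium  │30 │NYC   │Pending │2024-07-05  
Critical│18 │Berlin│Pending │2024-07-26  
High    │58 │Tokyo │Active  │2024-08-18  
Critical│64 │Berlin│Pending │2024-08-26  
Critical│58 │Berlin│Pending │2024-09-02  
High    │37 │Berlin│Inactive│2024-09-07  
Medium  │53 │NYC   │Active  │2024-10-23  
>igh    │33 │NYC   │Pending │2024-10-27  
Low     │26 │London│Pending │2024-11-26  
                                         
                                         
                                         


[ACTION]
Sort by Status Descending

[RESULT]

Level   │Age│City  │Status ▼│Date        
────────┼───┼──────┼────────┼──────────  
Critical│51 │Tokyo │Pending │2024-05-13  
Medium  │30 │NYC   │Pending │2024-07-05  
Critical│18 │Berlin│Pending │2024-07-26  
Critical│64 │Berlin│Pending │2024-08-26  
Critical│58 │Berlin│Pending │2024-09-02  
High    │33 │NYC   │Pending │2024-10-27  
Low     │26 │London│Pending │2024-11-26  
Critical│63 │Tokyo │Inactive│2024-06-14  
High    │37 │Berlin│Inactive│2024-09-07  
High    │56 │Berlin│Closed  │2024-01-07  
Critical│64 │Berlin│Closed  │2024-01-12  
High    │45 │Tokyo │Closed  │2024-03-07  
Medium  │60 │Paris │Closed  │2024-06-08  
High    │33 │NYC   │Active  │2024-01-23  
High    │48 │Sydney│Active  │2024-04-15  
>igh    │58 │Tokyo │Active  │2024-08-18  
Medium  │53 │NYC   │Active  │2024-10-23  
                                         
                                         
                                         


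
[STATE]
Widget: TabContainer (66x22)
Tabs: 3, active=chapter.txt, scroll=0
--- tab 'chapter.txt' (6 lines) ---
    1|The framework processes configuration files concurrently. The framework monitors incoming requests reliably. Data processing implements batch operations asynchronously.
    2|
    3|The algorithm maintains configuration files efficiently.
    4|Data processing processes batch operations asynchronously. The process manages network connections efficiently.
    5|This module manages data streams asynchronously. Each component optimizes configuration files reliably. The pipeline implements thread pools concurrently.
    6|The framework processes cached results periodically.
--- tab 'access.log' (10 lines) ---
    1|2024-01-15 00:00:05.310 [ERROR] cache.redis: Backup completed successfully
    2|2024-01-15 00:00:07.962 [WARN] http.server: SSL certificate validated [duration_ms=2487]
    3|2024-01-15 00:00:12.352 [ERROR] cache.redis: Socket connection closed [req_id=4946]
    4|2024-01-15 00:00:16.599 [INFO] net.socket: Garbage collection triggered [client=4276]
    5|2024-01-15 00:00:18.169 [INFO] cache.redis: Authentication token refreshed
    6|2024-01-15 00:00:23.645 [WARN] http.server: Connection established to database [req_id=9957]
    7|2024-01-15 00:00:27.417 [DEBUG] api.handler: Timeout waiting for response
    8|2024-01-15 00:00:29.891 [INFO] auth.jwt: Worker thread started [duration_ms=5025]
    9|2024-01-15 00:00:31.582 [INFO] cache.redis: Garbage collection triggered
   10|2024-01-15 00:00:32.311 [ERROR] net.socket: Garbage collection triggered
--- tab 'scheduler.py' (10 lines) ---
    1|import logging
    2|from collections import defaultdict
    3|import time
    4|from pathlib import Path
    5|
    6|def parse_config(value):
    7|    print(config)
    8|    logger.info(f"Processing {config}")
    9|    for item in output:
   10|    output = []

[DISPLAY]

[chapter.txt]│ access.log │ scheduler.py                          
──────────────────────────────────────────────────────────────────
The framework processes configuration files concurrently. The fram
                                                                  
The algorithm maintains configuration files efficiently.          
Data processing processes batch operations asynchronously. The pro
This module manages data streams asynchronously. Each component op
The framework processes cached results periodically.              
                                                                  
                                                                  
                                                                  
                                                                  
                                                                  
                                                                  
                                                                  
                                                                  
                                                                  
                                                                  
                                                                  
                                                                  
                                                                  
                                                                  


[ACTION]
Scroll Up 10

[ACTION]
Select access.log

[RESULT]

 chapter.txt │[access.log]│ scheduler.py                          
──────────────────────────────────────────────────────────────────
2024-01-15 00:00:05.310 [ERROR] cache.redis: Backup completed succ
2024-01-15 00:00:07.962 [WARN] http.server: SSL certificate valida
2024-01-15 00:00:12.352 [ERROR] cache.redis: Socket connection clo
2024-01-15 00:00:16.599 [INFO] net.socket: Garbage collection trig
2024-01-15 00:00:18.169 [INFO] cache.redis: Authentication token r
2024-01-15 00:00:23.645 [WARN] http.server: Connection established
2024-01-15 00:00:27.417 [DEBUG] api.handler: Timeout waiting for r
2024-01-15 00:00:29.891 [INFO] auth.jwt: Worker thread started [du
2024-01-15 00:00:31.582 [INFO] cache.redis: Garbage collection tri
2024-01-15 00:00:32.311 [ERROR] net.socket: Garbage collection tri
                                                                  
                                                                  
                                                                  
                                                                  
                                                                  
                                                                  
                                                                  
                                                                  
                                                                  
                                                                  


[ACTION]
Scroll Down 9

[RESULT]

 chapter.txt │[access.log]│ scheduler.py                          
──────────────────────────────────────────────────────────────────
2024-01-15 00:00:32.311 [ERROR] net.socket: Garbage collection tri
                                                                  
                                                                  
                                                                  
                                                                  
                                                                  
                                                                  
                                                                  
                                                                  
                                                                  
                                                                  
                                                                  
                                                                  
                                                                  
                                                                  
                                                                  
                                                                  
                                                                  
                                                                  
                                                                  


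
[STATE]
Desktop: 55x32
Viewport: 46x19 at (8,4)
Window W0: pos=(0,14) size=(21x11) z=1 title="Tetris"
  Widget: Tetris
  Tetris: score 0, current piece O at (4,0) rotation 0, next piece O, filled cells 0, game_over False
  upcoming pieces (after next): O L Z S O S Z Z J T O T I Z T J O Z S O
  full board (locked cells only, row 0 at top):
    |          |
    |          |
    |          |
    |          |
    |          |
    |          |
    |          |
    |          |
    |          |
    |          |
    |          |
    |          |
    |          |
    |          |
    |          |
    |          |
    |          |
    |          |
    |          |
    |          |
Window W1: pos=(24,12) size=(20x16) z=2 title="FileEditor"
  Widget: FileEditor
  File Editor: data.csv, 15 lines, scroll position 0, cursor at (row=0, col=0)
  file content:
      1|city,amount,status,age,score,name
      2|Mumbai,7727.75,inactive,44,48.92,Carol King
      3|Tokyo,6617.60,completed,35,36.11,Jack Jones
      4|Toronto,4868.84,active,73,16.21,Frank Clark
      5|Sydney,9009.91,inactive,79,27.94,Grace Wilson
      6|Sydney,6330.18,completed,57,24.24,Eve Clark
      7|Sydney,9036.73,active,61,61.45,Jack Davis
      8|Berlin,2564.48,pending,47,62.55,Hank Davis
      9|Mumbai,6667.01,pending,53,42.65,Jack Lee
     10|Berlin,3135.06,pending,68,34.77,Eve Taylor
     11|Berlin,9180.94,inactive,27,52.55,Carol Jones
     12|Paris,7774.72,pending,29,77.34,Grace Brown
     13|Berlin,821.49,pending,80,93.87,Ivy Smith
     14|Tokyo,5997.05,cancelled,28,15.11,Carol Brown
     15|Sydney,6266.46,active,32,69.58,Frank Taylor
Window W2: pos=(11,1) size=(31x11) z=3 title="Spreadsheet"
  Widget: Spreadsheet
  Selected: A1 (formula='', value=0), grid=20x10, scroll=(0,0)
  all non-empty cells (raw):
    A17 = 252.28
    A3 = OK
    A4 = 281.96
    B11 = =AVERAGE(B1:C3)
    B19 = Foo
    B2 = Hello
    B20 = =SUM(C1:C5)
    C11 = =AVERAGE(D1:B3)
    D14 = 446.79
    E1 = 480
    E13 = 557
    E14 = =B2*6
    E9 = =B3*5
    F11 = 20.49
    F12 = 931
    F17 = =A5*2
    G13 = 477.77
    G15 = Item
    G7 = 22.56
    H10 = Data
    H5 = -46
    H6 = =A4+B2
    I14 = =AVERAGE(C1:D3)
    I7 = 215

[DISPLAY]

   ┃A1:                          ┃            
   ┃       A       B       C     ┃            
   ┃-----------------------------┃            
   ┃  1      [0]       0       0 ┃            
   ┃  2        0Hello          0 ┃            
   ┃  3 OK             0       0 ┃            
   ┃  4   281.96       0       0 ┃            
   ┗━━━━━━━━━━━━━━━━━━━━━━━━━━━━━┛            
                ┏━━━━━━━━━━━━━━━━━━┓          
                ┃ FileEditor       ┃          
━━━━━━━━━━━━┓   ┠──────────────────┨          
            ┃   ┃█ity,amount,statu▲┃          
────────────┨   ┃Mumbai,7727.75,in█┃          
   │Next:   ┃   ┃Tokyo,6617.60,com░┃          
   │▓▓      ┃   ┃Toronto,4868.84,a░┃          
   │▓▓      ┃   ┃Sydney,9009.91,in░┃          
   │        ┃   ┃Sydney,6330.18,co░┃          
   │        ┃   ┃Sydney,9036.73,ac░┃          
   │        ┃   ┃Berlin,2564.48,pe░┃          


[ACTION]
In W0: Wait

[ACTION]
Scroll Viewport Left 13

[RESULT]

           ┃A1:                          ┃    
           ┃       A       B       C     ┃    
           ┃-----------------------------┃    
           ┃  1      [0]       0       0 ┃    
           ┃  2        0Hello          0 ┃    
           ┃  3 OK             0       0 ┃    
           ┃  4   281.96       0       0 ┃    
           ┗━━━━━━━━━━━━━━━━━━━━━━━━━━━━━┛    
                        ┏━━━━━━━━━━━━━━━━━━┓  
                        ┃ FileEditor       ┃  
┏━━━━━━━━━━━━━━━━━━━┓   ┠──────────────────┨  
┃ Tetris            ┃   ┃█ity,amount,statu▲┃  
┠───────────────────┨   ┃Mumbai,7727.75,in█┃  
┃          │Next:   ┃   ┃Tokyo,6617.60,com░┃  
┃          │▓▓      ┃   ┃Toronto,4868.84,a░┃  
┃          │▓▓      ┃   ┃Sydney,9009.91,in░┃  
┃          │        ┃   ┃Sydney,6330.18,co░┃  
┃          │        ┃   ┃Sydney,9036.73,ac░┃  
┃          │        ┃   ┃Berlin,2564.48,pe░┃  


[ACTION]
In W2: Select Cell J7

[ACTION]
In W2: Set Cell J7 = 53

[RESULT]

           ┃J7: 53                       ┃    
           ┃       A       B       C     ┃    
           ┃-----------------------------┃    
           ┃  1        0       0       0 ┃    
           ┃  2        0Hello          0 ┃    
           ┃  3 OK             0       0 ┃    
           ┃  4   281.96       0       0 ┃    
           ┗━━━━━━━━━━━━━━━━━━━━━━━━━━━━━┛    
                        ┏━━━━━━━━━━━━━━━━━━┓  
                        ┃ FileEditor       ┃  
┏━━━━━━━━━━━━━━━━━━━┓   ┠──────────────────┨  
┃ Tetris            ┃   ┃█ity,amount,statu▲┃  
┠───────────────────┨   ┃Mumbai,7727.75,in█┃  
┃          │Next:   ┃   ┃Tokyo,6617.60,com░┃  
┃          │▓▓      ┃   ┃Toronto,4868.84,a░┃  
┃          │▓▓      ┃   ┃Sydney,9009.91,in░┃  
┃          │        ┃   ┃Sydney,6330.18,co░┃  
┃          │        ┃   ┃Sydney,9036.73,ac░┃  
┃          │        ┃   ┃Berlin,2564.48,pe░┃  


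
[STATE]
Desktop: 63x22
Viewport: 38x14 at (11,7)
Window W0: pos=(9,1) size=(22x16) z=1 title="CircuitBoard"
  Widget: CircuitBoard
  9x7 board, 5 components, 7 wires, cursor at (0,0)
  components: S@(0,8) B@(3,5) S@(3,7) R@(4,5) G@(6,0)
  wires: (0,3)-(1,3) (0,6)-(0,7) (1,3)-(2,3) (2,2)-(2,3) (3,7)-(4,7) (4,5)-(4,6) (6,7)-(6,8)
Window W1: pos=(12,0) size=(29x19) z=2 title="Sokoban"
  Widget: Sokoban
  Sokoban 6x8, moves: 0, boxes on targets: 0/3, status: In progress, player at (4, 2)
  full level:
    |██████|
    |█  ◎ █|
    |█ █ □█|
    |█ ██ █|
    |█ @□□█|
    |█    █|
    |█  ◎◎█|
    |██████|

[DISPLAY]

 ┃█ @□□█                     ┃        
 ┃█    █                     ┃        
 ┃█  ◎◎█                     ┃        
 ┃██████                     ┃        
 ┃Moves: 0  0/3              ┃        
 ┃                           ┃        
 ┃                           ┃        
 ┃                           ┃        
 ┃                           ┃        
━┃                           ┃        
 ┃                           ┃        
 ┗━━━━━━━━━━━━━━━━━━━━━━━━━━━┛        
                                      
                                      


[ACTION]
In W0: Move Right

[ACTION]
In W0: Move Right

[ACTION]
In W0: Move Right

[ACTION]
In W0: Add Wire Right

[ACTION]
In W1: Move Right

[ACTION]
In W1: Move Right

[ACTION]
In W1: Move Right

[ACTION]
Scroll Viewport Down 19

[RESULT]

 ┃█    █                     ┃        
 ┃█  ◎◎█                     ┃        
 ┃██████                     ┃        
 ┃Moves: 0  0/3              ┃        
 ┃                           ┃        
 ┃                           ┃        
 ┃                           ┃        
 ┃                           ┃        
━┃                           ┃        
 ┃                           ┃        
 ┗━━━━━━━━━━━━━━━━━━━━━━━━━━━┛        
                                      
                                      
                                      


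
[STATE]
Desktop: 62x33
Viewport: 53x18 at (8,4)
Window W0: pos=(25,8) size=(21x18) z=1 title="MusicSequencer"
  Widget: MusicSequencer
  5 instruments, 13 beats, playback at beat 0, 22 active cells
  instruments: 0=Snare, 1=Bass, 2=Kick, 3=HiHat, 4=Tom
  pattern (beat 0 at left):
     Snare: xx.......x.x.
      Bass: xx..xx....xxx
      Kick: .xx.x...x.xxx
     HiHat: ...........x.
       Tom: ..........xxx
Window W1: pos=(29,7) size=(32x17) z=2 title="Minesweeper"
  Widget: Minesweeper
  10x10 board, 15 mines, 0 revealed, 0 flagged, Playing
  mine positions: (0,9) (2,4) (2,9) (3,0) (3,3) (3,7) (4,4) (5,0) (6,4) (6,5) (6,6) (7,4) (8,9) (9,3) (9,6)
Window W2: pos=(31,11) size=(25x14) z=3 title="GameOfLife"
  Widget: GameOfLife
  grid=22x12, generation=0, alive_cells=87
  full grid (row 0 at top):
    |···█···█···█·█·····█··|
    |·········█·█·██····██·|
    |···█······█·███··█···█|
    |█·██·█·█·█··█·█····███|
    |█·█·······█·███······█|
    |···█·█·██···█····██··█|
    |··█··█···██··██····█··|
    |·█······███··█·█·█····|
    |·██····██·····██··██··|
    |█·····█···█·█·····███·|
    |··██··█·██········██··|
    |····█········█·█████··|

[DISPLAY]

                                                     
                                                     
                                                     
                     ┏━━━━━━━━━━━━━━━━━━━━━━━━━━━━━━┓
                 ┏━━━┃ Minesweeper                  ┃
                 ┃ Mu┠──────────────────────────────┨
                 ┠───┃■■■■■■■■■■                    ┃
                 ┃   ┃■┏━━━━━━━━━━━━━━━━━━━━━━━┓    ┃
                 ┃ Sn┃■┃ GameOfLife            ┃    ┃
                 ┃  B┃■┠───────────────────────┨    ┃
                 ┃  K┃■┃Gen: 0                 ┃    ┃
                 ┃ Hi┃■┃·········█·█·██····██· ┃    ┃
                 ┃   ┃■┃···█······█·███··█···█ ┃    ┃
                 ┃   ┃■┃█·██·█·█·█··█·█····███ ┃    ┃
                 ┃   ┃■┃█·█·······█·███······█ ┃    ┃
                 ┃   ┃■┃···█·█·██···█····██··█ ┃    ┃
                 ┃   ┃ ┃··█··█···██··██····█·· ┃    ┃
                 ┃   ┃ ┃·█······███··█·█·█···· ┃    ┃


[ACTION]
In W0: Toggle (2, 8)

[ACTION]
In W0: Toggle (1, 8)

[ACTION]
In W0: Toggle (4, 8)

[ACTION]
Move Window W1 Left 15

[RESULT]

                                                     
                                                     
                                                     
      ┏━━━━━━━━━━━━━━━━━━━━━━━━━━━━━━┓               
      ┃ Minesweeper                  ┃               
      ┠──────────────────────────────┨               
      ┃■■■■■■■■■■                    ┃               
      ┃■■■■■■■■■■      ┏━━━━━━━━━━━━━━━━━━━━━━━┓     
      ┃■■■■■■■■■■      ┃ GameOfLife            ┃     
      ┃■■■■■■■■■■      ┠───────────────────────┨     
      ┃■■■■■■■■■■      ┃Gen: 0                 ┃     
      ┃■■■■■■■■■■      ┃·········█·█·██····██· ┃     
      ┃■■■■■■■■■■      ┃···█······█·███··█···█ ┃     
      ┃■■■■■■■■■■      ┃█·██·█·█·█··█·█····███ ┃     
      ┃■■■■■■■■■■      ┃█·█·······█·███······█ ┃     
      ┃■■■■■■■■■■      ┃···█·█·██···█····██··█ ┃     
      ┃                ┃··█··█···██··██····█·· ┃     
      ┃                ┃·█······███··█·█·█···· ┃     


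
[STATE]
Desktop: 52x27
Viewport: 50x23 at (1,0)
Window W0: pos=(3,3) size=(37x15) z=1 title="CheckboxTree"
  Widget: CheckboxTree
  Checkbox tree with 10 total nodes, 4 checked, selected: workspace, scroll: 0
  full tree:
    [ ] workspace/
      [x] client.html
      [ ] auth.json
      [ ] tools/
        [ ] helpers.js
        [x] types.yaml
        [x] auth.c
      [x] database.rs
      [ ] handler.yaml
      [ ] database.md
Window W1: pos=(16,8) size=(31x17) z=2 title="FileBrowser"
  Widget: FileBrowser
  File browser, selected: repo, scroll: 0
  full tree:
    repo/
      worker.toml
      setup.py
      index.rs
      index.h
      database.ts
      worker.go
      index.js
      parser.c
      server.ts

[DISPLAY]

                                                  
                                                  
                                                  
  ┏━━━━━━━━━━━━━━━━━━━━━━━━━━━━━━━━━━━┓           
  ┃ CheckboxTree                      ┃           
  ┠───────────────────────────────────┨           
  ┃>[-] workspace/                    ┃           
  ┃   [x] client.html                 ┃           
  ┃   [ ] auth.┏━━━━━━━━━━━━━━━━━━━━━━━━━━━━━┓    
  ┃   [-] tools┃ FileBrowser                 ┃    
  ┃     [ ] hel┠─────────────────────────────┨    
  ┃     [x] typ┃> [-] repo/                  ┃    
  ┃     [x] aut┃    worker.toml              ┃    
  ┃   [x] datab┃    setup.py                 ┃    
  ┃   [ ] handl┃    index.rs                 ┃    
  ┃   [ ] datab┃    index.h                  ┃    
  ┃            ┃    database.ts              ┃    
  ┗━━━━━━━━━━━━┃    worker.go                ┃    
               ┃    index.js                 ┃    
               ┃    parser.c                 ┃    
               ┃    server.ts                ┃    
               ┃                             ┃    
               ┃                             ┃    


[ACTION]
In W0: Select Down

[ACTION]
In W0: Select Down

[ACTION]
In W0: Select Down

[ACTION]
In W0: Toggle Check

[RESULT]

                                                  
                                                  
                                                  
  ┏━━━━━━━━━━━━━━━━━━━━━━━━━━━━━━━━━━━┓           
  ┃ CheckboxTree                      ┃           
  ┠───────────────────────────────────┨           
  ┃ [-] workspace/                    ┃           
  ┃   [x] client.html                 ┃           
  ┃   [ ] auth.┏━━━━━━━━━━━━━━━━━━━━━━━━━━━━━┓    
  ┃>  [x] tools┃ FileBrowser                 ┃    
  ┃     [x] hel┠─────────────────────────────┨    
  ┃     [x] typ┃> [-] repo/                  ┃    
  ┃     [x] aut┃    worker.toml              ┃    
  ┃   [x] datab┃    setup.py                 ┃    
  ┃   [ ] handl┃    index.rs                 ┃    
  ┃   [ ] datab┃    index.h                  ┃    
  ┃            ┃    database.ts              ┃    
  ┗━━━━━━━━━━━━┃    worker.go                ┃    
               ┃    index.js                 ┃    
               ┃    parser.c                 ┃    
               ┃    server.ts                ┃    
               ┃                             ┃    
               ┃                             ┃    


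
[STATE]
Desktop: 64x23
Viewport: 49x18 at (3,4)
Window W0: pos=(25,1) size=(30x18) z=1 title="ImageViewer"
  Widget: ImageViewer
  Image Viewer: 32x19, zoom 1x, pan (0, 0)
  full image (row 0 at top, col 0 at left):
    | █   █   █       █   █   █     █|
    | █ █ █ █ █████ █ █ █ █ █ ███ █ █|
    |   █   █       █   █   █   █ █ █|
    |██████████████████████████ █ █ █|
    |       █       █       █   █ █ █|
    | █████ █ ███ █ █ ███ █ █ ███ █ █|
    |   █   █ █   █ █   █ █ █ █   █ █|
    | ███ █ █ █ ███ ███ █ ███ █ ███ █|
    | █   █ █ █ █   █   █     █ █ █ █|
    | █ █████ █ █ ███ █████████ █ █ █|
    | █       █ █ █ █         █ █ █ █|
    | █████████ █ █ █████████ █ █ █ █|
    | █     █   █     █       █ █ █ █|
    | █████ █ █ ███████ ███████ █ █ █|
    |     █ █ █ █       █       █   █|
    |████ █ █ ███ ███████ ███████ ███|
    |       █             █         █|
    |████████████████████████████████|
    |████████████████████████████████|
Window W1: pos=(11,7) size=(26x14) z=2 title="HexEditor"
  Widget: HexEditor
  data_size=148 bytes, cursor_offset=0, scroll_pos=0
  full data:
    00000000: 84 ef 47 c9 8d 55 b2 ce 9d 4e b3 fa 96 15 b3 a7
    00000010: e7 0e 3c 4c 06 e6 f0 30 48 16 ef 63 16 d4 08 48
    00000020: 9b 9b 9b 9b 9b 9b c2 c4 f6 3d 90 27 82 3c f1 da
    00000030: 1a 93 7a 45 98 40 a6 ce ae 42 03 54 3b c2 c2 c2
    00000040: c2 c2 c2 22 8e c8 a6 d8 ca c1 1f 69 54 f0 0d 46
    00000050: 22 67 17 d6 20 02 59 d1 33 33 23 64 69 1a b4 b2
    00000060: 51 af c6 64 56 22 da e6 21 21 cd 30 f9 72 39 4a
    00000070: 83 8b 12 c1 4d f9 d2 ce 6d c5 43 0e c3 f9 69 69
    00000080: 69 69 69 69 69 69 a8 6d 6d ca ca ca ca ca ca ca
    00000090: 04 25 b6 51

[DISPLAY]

                      ┃ █   █   █       █   █   █
                      ┃ █ █ █ █ █████ █ █ █ █ █ █
                      ┃   █   █       █   █   █  
        ┏━━━━━━━━━━━━━━━━━━━━━━━━┓███████████████
        ┃ HexEditor              ┃    █       █  
        ┠────────────────────────┨█ █ █ ███ █ █ █
        ┃00000000  84 ef 47 c9 8d┃  █ █   █ █ █ █
        ┃00000010  e7 0e 3c 4c 06┃███ ███ █ ███ █
        ┃00000020  9b 9b 9b 9b 9b┃█   █   █     █
        ┃00000030  1a 93 7a 45 98┃█ ███ █████████
        ┃00000040  c2 c2 c2 22 8e┃█ █ █         █
        ┃00000050  22 67 17 d6 20┃█ █ █████████ █
        ┃00000060  51 af c6 64 56┃█     █       █
        ┃00000070  83 8b 12 c1 4d┃███████ ███████
        ┃00000080  69 69 69 69 69┃━━━━━━━━━━━━━━━
        ┃00000090  04 25 b6 51   ┃               
        ┗━━━━━━━━━━━━━━━━━━━━━━━━┛               
                                                 


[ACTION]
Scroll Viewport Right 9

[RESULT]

             ┃ █   █   █       █   █   █  ┃      
             ┃ █ █ █ █ █████ █ █ █ █ █ ███┃      
             ┃   █   █       █   █   █   █┃      
━━━━━━━━━━━━━━━━━━━━━━━━┓███████████████ █┃      
 HexEditor              ┃    █       █   █┃      
────────────────────────┨█ █ █ ███ █ █ ███┃      
00000000  84 ef 47 c9 8d┃  █ █   █ █ █ █  ┃      
00000010  e7 0e 3c 4c 06┃███ ███ █ ███ █ █┃      
00000020  9b 9b 9b 9b 9b┃█   █   █     █ █┃      
00000030  1a 93 7a 45 98┃█ ███ █████████ █┃      
00000040  c2 c2 c2 22 8e┃█ █ █         █ █┃      
00000050  22 67 17 d6 20┃█ █ █████████ █ █┃      
00000060  51 af c6 64 56┃█     █       █ █┃      
00000070  83 8b 12 c1 4d┃███████ ███████ █┃      
00000080  69 69 69 69 69┃━━━━━━━━━━━━━━━━━┛      
00000090  04 25 b6 51   ┃                        
━━━━━━━━━━━━━━━━━━━━━━━━┛                        
                                                 


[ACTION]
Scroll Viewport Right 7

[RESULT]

          ┃ █   █   █       █   █   █  ┃         
          ┃ █ █ █ █ █████ █ █ █ █ █ ███┃         
          ┃   █   █       █   █   █   █┃         
━━━━━━━━━━━━━━━━━━━━━┓███████████████ █┃         
xEditor              ┃    █       █   █┃         
─────────────────────┨█ █ █ ███ █ █ ███┃         
00000  84 ef 47 c9 8d┃  █ █   █ █ █ █  ┃         
00010  e7 0e 3c 4c 06┃███ ███ █ ███ █ █┃         
00020  9b 9b 9b 9b 9b┃█   █   █     █ █┃         
00030  1a 93 7a 45 98┃█ ███ █████████ █┃         
00040  c2 c2 c2 22 8e┃█ █ █         █ █┃         
00050  22 67 17 d6 20┃█ █ █████████ █ █┃         
00060  51 af c6 64 56┃█     █       █ █┃         
00070  83 8b 12 c1 4d┃███████ ███████ █┃         
00080  69 69 69 69 69┃━━━━━━━━━━━━━━━━━┛         
00090  04 25 b6 51   ┃                           
━━━━━━━━━━━━━━━━━━━━━┛                           
                                                 


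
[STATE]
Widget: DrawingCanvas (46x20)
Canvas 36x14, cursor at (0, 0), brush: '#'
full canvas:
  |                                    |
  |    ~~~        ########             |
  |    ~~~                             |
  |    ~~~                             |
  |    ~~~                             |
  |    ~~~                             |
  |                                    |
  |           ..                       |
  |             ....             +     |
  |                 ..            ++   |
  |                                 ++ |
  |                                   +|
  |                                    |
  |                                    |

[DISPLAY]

+                                             
    ~~~        ########                       
    ~~~                                       
    ~~~                                       
    ~~~                                       
    ~~~                                       
                                              
           ..                                 
             ....             +               
                 ..            ++             
                                 ++           
                                   +          
                                              
                                              
                                              
                                              
                                              
                                              
                                              
                                              


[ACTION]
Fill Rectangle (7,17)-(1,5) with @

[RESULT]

+                                             
    ~@@@@@@@@@@@@@#####                       
    ~@@@@@@@@@@@@@                            
    ~@@@@@@@@@@@@@                            
    ~@@@@@@@@@@@@@                            
    ~@@@@@@@@@@@@@                            
     @@@@@@@@@@@@@                            
     @@@@@@@@@@@@@                            
             ....             +               
                 ..            ++             
                                 ++           
                                   +          
                                              
                                              
                                              
                                              
                                              
                                              
                                              
                                              


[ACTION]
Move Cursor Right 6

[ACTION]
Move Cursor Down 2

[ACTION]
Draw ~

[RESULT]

                                              
    ~@@@@@@@@@@@@@#####                       
    ~@~@@@@@@@@@@@                            
    ~@@@@@@@@@@@@@                            
    ~@@@@@@@@@@@@@                            
    ~@@@@@@@@@@@@@                            
     @@@@@@@@@@@@@                            
     @@@@@@@@@@@@@                            
             ....             +               
                 ..            ++             
                                 ++           
                                   +          
                                              
                                              
                                              
                                              
                                              
                                              
                                              
                                              


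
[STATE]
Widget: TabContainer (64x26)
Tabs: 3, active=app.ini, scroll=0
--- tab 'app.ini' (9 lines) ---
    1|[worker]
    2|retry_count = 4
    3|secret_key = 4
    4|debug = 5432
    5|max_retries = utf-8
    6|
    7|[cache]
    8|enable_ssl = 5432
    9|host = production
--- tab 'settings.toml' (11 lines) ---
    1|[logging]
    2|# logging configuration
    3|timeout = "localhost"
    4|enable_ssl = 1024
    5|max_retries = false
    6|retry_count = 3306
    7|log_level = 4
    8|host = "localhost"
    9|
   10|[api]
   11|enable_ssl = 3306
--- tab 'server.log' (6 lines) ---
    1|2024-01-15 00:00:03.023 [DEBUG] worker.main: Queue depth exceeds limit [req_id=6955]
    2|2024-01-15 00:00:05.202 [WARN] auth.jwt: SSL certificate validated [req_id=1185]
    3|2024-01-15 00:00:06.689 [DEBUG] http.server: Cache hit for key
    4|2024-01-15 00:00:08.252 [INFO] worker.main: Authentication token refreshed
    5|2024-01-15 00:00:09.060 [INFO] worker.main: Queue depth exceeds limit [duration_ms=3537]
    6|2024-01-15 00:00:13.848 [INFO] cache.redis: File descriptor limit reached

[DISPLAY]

[app.ini]│ settings.toml │ server.log                           
────────────────────────────────────────────────────────────────
[worker]                                                        
retry_count = 4                                                 
secret_key = 4                                                  
debug = 5432                                                    
max_retries = utf-8                                             
                                                                
[cache]                                                         
enable_ssl = 5432                                               
host = production                                               
                                                                
                                                                
                                                                
                                                                
                                                                
                                                                
                                                                
                                                                
                                                                
                                                                
                                                                
                                                                
                                                                
                                                                
                                                                


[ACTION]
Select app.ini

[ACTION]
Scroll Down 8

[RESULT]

[app.ini]│ settings.toml │ server.log                           
────────────────────────────────────────────────────────────────
host = production                                               
                                                                
                                                                
                                                                
                                                                
                                                                
                                                                
                                                                
                                                                
                                                                
                                                                
                                                                
                                                                
                                                                
                                                                
                                                                
                                                                
                                                                
                                                                
                                                                
                                                                
                                                                
                                                                
                                                                
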